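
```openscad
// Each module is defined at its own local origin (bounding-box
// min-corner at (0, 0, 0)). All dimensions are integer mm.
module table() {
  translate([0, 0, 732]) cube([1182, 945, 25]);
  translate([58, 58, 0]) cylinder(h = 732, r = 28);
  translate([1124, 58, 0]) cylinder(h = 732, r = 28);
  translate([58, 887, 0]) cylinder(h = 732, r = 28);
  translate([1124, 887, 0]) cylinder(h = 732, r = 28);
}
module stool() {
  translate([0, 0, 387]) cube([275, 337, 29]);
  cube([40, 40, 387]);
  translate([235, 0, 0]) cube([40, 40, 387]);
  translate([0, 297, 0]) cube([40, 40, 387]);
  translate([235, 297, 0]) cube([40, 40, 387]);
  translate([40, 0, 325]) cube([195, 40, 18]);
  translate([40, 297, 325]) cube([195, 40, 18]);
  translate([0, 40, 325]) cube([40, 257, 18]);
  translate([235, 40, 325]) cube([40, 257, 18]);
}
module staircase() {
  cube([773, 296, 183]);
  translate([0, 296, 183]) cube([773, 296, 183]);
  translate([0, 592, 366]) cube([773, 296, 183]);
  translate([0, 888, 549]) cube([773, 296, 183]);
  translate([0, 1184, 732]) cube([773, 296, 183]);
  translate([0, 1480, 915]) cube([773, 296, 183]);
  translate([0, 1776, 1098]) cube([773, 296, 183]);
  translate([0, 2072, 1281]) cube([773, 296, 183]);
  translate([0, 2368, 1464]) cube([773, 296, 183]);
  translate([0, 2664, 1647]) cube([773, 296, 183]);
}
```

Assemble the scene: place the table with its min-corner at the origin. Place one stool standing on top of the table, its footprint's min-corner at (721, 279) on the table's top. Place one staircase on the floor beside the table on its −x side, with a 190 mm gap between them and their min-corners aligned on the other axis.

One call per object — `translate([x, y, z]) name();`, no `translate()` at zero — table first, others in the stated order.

table();
translate([721, 279, 757]) stool();
translate([-963, 0, 0]) staircase();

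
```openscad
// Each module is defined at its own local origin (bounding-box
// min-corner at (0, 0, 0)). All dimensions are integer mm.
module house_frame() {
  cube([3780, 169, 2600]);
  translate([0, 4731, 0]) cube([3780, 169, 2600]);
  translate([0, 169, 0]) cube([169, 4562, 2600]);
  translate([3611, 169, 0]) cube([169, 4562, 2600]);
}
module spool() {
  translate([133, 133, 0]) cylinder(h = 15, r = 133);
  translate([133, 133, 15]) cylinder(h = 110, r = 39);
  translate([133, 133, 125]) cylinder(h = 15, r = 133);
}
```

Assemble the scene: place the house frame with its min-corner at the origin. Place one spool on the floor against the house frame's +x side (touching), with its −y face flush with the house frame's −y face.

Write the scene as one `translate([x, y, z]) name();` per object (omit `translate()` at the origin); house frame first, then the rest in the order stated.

house_frame();
translate([3780, 0, 0]) spool();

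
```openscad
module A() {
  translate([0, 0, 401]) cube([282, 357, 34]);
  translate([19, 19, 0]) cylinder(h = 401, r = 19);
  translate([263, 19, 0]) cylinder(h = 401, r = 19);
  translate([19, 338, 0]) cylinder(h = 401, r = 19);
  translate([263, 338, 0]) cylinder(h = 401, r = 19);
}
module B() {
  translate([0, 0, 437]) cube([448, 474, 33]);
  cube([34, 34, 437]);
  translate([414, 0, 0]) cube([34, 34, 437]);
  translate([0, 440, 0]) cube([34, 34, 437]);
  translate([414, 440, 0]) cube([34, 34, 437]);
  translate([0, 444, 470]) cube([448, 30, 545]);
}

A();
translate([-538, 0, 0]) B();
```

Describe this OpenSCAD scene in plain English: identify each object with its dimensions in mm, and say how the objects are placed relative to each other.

A is a simple wooden stool: a rectangular seat 282 mm (x) by 357 mm (y), 34 mm thick, top face at z = 435 mm, on four round legs, each 38 mm in diameter. The legs rest on z = 0, each leg's axis is inset half a diameter from the nearest pair of seat edges (so the leg's bounding box is flush with the corner).

B is a chair: 448×474 mm seat, 33 mm thick, top at z = 470 mm, on four 34 mm square corner legs flush with the seat edges. A 30 mm thick backrest slab spans the full seat width, extending 545 mm above the seat top, its back face flush with the seat's +y edge.

The chair is on the floor beside the stool on its −x side.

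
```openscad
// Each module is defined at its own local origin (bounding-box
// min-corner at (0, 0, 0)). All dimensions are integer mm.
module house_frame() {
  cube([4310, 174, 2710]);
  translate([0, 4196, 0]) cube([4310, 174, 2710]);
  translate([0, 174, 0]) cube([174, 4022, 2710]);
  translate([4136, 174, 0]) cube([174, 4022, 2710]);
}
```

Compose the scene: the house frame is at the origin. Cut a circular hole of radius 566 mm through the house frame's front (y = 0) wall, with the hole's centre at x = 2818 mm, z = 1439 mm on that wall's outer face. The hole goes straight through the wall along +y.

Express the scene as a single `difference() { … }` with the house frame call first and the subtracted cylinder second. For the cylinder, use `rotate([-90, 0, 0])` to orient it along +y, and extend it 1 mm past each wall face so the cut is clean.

difference() {
  house_frame();
  translate([2818, -1, 1439]) rotate([-90, 0, 0]) cylinder(h = 176, r = 566);
}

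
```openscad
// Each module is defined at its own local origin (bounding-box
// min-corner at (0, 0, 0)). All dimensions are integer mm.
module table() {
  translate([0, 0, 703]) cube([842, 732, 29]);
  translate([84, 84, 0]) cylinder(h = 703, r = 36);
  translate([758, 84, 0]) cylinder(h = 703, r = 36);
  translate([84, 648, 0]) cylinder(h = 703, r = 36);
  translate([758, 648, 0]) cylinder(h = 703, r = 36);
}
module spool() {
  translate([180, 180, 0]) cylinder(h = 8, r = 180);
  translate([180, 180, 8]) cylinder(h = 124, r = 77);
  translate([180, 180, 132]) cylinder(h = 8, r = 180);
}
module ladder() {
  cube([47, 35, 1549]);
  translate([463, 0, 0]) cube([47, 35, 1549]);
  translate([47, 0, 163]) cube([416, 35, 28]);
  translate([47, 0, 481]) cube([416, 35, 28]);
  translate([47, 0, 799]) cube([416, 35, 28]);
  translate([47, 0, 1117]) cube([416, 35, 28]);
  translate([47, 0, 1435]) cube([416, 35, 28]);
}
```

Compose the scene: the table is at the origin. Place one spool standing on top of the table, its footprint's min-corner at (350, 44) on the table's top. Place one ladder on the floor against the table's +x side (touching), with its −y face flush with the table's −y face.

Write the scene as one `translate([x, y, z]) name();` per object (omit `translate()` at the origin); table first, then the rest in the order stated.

table();
translate([350, 44, 732]) spool();
translate([842, 0, 0]) ladder();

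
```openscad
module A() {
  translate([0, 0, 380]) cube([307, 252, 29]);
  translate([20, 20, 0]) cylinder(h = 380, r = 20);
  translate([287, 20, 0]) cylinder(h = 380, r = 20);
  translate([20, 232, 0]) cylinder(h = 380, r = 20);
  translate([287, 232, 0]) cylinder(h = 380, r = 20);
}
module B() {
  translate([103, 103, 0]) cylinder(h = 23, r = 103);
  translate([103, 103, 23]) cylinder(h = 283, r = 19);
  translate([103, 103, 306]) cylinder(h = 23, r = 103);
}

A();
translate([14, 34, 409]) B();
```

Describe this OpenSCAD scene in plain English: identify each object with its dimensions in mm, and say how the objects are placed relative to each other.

A is a four-legged stool. The seat is a 307×252×29 mm slab whose top surface is at z = 409 mm; four round legs, each 40 mm in diameter, run from the floor (z = 0) to the underside of the seat, each leg's axis is inset half a diameter from the nearest pair of seat edges (so the leg's bounding box is flush with the corner).

B is a spool: two coaxial disc flanges of radius 103 mm and thickness 23 mm, joined by a core cylinder of radius 19 mm and height 283 mm. The lower flange rests on z = 0 and the three cylinders share a vertical axis.

The spool is on top of the stool.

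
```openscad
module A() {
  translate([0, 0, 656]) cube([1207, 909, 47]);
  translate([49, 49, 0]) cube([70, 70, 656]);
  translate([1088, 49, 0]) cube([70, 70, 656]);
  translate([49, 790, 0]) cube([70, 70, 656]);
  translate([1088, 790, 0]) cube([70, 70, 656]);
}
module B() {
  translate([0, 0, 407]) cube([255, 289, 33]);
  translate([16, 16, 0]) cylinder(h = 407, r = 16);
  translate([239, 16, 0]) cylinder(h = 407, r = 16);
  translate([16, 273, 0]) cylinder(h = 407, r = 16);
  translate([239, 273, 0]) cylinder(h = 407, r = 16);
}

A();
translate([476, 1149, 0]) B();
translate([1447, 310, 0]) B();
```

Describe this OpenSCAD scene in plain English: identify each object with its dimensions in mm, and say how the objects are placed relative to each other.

A is a table: top 1207 mm (x) × 909 mm (y), 47 mm thick, upper face at z = 703 mm, on four 70×70 mm square legs, each inset 49 mm from the nearest pair of top edges, running from z = 0 to the bottom of the top.

B is a four-legged stool. The seat is a 255×289×33 mm slab whose top surface is at z = 440 mm; four round legs, each 32 mm in diameter, run from the floor (z = 0) to the underside of the seat, each leg's axis is inset half a diameter from the nearest pair of seat edges (so the leg's bounding box is flush with the corner).

Two stools sit around the table at the +y, +x sides.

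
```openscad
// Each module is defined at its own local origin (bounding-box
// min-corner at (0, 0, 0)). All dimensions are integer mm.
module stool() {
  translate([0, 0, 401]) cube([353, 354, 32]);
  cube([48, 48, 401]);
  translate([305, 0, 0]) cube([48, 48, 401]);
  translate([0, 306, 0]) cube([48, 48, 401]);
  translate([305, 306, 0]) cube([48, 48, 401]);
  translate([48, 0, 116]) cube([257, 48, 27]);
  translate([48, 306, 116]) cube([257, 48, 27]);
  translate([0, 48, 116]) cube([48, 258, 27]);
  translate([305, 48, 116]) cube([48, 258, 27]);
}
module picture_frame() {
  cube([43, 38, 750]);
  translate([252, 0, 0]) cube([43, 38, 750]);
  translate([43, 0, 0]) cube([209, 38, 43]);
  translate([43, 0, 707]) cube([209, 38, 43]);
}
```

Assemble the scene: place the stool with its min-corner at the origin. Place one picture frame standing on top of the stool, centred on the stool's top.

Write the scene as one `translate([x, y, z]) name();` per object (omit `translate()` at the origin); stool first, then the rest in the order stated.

stool();
translate([29, 158, 433]) picture_frame();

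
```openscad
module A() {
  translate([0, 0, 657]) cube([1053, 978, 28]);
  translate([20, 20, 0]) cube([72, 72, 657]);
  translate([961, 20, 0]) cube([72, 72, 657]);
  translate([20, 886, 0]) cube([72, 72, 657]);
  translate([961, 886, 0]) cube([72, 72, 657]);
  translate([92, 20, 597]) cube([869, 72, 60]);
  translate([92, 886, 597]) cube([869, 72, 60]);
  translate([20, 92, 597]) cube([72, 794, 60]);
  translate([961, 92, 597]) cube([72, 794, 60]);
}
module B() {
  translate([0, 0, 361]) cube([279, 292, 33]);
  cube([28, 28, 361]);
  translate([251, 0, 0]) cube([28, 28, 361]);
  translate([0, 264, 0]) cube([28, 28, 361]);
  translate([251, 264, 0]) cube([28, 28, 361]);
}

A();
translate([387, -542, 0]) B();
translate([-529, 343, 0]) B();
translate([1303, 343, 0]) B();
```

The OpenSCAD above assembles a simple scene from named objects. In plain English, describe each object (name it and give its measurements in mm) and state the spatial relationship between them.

A is a table: top 1053 mm (x) × 978 mm (y), 28 mm thick, upper face at z = 685 mm, on four 72×72 mm square legs, each inset 20 mm from the nearest pair of top edges, running from z = 0 to the bottom of the top. Four apron rails, 72 mm thick and 60 mm tall, run between adjacent legs with their top edges flush with the underside of the top and their outer faces flush with the legs' outer faces.

B is a four-legged stool. The seat is a 279×292×33 mm slab whose top surface is at z = 394 mm; four square legs, each 28×28 mm in cross-section, run from the floor (z = 0) to the underside of the seat, each flush with a corner of the seat.

Three stools sit around the table at the −y, −x, +x sides.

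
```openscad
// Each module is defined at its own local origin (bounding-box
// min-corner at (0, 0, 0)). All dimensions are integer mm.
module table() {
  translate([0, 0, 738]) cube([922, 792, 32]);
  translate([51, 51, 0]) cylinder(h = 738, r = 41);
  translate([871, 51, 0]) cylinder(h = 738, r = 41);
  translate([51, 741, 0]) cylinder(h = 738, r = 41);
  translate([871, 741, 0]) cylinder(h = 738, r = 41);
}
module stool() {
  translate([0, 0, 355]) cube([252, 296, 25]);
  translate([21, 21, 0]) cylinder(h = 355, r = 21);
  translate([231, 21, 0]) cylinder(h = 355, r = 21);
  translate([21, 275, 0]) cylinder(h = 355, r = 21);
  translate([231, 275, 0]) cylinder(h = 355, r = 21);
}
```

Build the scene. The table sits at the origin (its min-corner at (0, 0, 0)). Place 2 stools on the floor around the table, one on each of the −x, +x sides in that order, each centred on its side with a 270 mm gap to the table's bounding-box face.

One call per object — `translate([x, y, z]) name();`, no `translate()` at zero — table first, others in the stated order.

table();
translate([-522, 248, 0]) stool();
translate([1192, 248, 0]) stool();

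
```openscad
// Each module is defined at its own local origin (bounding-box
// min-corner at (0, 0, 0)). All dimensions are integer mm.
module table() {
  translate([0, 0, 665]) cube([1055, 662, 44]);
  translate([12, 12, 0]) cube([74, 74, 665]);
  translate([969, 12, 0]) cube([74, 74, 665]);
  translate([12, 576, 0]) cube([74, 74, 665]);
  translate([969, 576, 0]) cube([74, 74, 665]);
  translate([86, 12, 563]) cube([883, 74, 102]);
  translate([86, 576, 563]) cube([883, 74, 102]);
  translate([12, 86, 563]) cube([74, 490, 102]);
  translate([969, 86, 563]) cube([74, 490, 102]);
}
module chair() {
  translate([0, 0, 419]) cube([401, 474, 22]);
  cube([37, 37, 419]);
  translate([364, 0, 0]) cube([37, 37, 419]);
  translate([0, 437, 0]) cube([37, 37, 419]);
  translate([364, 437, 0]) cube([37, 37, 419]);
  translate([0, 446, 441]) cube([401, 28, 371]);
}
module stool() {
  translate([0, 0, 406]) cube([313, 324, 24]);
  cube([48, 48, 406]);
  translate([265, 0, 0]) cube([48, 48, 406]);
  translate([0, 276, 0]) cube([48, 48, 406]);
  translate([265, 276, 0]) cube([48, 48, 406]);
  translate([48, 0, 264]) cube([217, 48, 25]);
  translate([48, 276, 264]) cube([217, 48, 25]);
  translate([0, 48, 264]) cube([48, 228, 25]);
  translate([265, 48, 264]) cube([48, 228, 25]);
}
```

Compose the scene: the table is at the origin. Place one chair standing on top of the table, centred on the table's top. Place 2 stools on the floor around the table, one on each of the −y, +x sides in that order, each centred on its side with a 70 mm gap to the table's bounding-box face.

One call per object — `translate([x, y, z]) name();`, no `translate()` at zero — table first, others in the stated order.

table();
translate([327, 94, 709]) chair();
translate([371, -394, 0]) stool();
translate([1125, 169, 0]) stool();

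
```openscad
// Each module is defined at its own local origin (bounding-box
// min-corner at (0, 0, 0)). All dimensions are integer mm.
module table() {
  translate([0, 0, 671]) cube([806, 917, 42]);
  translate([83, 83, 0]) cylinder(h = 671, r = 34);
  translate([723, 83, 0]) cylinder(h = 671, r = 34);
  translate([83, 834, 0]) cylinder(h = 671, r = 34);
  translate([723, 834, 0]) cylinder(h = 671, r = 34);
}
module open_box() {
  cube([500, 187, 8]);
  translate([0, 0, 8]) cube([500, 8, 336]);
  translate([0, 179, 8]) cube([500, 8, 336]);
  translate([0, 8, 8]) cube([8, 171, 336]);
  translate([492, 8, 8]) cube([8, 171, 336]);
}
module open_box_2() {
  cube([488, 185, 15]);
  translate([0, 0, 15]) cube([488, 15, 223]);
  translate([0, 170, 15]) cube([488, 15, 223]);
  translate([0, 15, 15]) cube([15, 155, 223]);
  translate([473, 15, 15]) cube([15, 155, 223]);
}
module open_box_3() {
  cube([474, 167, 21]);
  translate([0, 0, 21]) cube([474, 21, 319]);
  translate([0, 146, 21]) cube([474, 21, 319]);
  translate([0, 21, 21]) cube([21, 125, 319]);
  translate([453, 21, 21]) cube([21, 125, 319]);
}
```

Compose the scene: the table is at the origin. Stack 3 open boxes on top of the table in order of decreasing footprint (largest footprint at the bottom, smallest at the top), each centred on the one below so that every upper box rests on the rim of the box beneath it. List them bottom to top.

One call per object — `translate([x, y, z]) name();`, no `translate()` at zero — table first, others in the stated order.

table();
translate([153, 365, 713]) open_box();
translate([159, 366, 1057]) open_box_2();
translate([166, 375, 1295]) open_box_3();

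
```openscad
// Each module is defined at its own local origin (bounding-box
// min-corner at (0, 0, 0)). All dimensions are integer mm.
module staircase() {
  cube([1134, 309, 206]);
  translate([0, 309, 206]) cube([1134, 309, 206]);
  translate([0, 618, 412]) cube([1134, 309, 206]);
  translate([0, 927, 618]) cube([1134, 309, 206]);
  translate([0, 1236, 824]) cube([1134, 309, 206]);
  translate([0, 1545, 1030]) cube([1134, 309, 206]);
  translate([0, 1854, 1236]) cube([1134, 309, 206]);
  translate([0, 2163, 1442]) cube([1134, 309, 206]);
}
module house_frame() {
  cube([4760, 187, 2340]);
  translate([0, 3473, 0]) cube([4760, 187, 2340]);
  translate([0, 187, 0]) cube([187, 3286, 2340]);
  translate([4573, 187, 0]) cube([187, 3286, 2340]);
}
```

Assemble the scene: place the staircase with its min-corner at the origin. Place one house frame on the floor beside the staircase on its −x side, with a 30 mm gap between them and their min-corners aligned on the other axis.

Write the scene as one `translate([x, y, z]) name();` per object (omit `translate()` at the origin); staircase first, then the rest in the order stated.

staircase();
translate([-4790, 0, 0]) house_frame();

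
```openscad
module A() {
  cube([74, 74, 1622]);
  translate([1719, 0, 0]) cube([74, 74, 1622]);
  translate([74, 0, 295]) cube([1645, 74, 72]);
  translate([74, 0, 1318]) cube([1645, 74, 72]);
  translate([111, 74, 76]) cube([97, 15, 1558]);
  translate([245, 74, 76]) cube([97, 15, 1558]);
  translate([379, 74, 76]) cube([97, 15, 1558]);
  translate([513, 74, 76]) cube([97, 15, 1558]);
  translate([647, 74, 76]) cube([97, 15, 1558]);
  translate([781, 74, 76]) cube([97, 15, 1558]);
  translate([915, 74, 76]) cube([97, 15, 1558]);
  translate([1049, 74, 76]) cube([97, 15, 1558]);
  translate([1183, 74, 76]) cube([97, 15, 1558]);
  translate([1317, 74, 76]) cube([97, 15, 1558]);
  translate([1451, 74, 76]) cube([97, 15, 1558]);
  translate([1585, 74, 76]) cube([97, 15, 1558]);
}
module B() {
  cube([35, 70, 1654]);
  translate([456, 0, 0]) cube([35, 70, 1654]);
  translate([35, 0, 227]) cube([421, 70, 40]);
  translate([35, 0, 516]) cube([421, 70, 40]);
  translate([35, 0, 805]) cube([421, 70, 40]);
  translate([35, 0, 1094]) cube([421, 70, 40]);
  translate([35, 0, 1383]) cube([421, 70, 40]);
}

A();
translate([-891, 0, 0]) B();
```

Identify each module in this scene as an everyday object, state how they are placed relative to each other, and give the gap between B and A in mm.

The ladder's nearest face is 400 mm from the fence section's −x face.

A is a fence section. B is a ladder. The ladder is on the floor beside the fence section on its −x side. The gap between the ladder and the fence section is 400 mm.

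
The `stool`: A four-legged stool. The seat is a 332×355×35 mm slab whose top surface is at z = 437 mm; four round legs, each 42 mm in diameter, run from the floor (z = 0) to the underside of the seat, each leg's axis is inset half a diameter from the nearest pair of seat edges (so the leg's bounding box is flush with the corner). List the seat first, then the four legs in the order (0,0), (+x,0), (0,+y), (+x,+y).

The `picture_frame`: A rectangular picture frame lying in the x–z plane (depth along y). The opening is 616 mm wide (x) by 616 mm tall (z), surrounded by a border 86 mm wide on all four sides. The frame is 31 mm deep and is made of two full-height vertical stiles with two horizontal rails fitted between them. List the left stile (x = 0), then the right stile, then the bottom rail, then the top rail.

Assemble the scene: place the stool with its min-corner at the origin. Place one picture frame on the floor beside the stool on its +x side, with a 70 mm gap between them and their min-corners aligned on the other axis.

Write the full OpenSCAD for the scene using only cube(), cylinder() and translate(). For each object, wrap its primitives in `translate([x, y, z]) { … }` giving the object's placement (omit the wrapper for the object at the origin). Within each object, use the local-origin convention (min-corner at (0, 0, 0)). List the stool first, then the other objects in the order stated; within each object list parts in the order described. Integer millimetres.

translate([0, 0, 402]) cube([332, 355, 35]);
translate([21, 21, 0]) cylinder(h = 402, r = 21);
translate([311, 21, 0]) cylinder(h = 402, r = 21);
translate([21, 334, 0]) cylinder(h = 402, r = 21);
translate([311, 334, 0]) cylinder(h = 402, r = 21);
translate([402, 0, 0]) {
  cube([86, 31, 788]);
  translate([702, 0, 0]) cube([86, 31, 788]);
  translate([86, 0, 0]) cube([616, 31, 86]);
  translate([86, 0, 702]) cube([616, 31, 86]);
}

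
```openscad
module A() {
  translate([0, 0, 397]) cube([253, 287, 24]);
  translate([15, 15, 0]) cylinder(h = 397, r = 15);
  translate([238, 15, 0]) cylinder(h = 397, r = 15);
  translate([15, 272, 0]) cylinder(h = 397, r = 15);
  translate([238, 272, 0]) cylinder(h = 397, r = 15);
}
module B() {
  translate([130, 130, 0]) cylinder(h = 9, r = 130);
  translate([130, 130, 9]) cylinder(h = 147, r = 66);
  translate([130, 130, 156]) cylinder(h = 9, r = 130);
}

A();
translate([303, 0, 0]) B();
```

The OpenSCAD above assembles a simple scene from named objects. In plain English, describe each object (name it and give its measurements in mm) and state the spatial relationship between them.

A is a four-legged stool. The seat is a 253×287×24 mm slab whose top surface is at z = 421 mm; four round legs, each 30 mm in diameter, run from the floor (z = 0) to the underside of the seat, each leg's axis is inset half a diameter from the nearest pair of seat edges (so the leg's bounding box is flush with the corner).

B is a spool: two coaxial disc flanges of radius 130 mm and thickness 9 mm, joined by a core cylinder of radius 66 mm and height 147 mm. The lower flange rests on z = 0 and the three cylinders share a vertical axis.

The spool is on the floor beside the stool on its +x side.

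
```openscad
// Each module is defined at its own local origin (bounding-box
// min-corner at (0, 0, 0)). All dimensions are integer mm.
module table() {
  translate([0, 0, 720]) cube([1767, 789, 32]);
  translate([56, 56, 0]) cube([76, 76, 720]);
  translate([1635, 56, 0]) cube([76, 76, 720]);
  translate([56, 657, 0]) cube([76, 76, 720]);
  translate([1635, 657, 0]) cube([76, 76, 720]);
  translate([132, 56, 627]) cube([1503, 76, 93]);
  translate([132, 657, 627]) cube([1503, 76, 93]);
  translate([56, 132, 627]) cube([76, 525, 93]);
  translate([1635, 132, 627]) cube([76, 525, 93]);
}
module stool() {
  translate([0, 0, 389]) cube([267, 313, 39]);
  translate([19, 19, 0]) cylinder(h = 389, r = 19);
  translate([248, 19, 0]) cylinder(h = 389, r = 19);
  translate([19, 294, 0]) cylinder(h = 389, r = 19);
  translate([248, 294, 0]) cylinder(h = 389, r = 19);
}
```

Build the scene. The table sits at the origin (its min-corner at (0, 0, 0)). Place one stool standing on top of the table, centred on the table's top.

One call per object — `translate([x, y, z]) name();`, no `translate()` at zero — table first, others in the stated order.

table();
translate([750, 238, 752]) stool();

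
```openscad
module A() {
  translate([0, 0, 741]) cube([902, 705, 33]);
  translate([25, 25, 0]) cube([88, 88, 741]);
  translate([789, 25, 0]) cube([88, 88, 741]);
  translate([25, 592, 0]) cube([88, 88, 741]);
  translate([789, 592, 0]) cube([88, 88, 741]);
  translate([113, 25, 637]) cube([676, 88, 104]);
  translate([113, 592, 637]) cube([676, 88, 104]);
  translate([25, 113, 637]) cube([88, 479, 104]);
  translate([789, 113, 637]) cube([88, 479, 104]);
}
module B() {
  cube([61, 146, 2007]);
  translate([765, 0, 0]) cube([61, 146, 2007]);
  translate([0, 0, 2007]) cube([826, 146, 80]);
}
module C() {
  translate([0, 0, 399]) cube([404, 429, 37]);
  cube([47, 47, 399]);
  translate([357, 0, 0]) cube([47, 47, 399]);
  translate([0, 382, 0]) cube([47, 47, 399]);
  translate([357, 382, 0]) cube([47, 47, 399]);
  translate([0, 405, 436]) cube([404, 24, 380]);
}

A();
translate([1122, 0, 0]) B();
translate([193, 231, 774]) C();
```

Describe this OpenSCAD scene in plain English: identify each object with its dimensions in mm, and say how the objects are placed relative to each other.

A is a rectangular dining table. The top is 902×705×33 mm with its upper surface at z = 774 mm. It stands on four 88×88 mm square legs, each inset 25 mm from the nearest pair of top edges, running from the floor to the underside of the top. Four apron rails, 88 mm thick and 104 mm tall, run between adjacent legs with their top edges flush with the underside of the top and their outer faces flush with the legs' outer faces.

B is a rectangular door frame: two vertical jambs of 61×146 mm section, 2007 mm tall, with a clear opening 704 mm wide between their inner faces. A header 80 mm tall and 146 mm deep lies on top of the jambs and spans the full outside width.

C is a chair: 404×429 mm seat, 37 mm thick, top at z = 436 mm, on four 47 mm square corner legs flush with the seat edges. A 24 mm thick backrest slab spans the full seat width, extending 380 mm above the seat top, its back face flush with the seat's +y edge.

The door frame is on the floor beside the table on its +x side. The chair is on top of the table.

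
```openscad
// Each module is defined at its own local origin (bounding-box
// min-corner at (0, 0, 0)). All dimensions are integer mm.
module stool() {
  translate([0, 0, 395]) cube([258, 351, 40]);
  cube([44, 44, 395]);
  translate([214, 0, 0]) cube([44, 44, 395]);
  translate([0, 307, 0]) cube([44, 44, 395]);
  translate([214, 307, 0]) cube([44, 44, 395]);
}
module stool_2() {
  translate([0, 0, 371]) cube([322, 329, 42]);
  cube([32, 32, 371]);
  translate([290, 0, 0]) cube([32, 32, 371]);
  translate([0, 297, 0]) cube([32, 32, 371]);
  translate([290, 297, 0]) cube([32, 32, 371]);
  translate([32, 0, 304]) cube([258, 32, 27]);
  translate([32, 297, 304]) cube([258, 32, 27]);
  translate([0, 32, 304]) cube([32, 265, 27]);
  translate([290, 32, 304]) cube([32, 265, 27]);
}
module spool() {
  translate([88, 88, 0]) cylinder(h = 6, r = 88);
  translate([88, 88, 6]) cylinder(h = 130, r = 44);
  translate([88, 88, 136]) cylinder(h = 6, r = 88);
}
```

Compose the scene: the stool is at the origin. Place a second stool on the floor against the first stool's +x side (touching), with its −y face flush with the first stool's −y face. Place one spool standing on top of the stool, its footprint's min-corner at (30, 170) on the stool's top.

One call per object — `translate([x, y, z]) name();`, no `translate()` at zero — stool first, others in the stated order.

stool();
translate([258, 0, 0]) stool_2();
translate([30, 170, 435]) spool();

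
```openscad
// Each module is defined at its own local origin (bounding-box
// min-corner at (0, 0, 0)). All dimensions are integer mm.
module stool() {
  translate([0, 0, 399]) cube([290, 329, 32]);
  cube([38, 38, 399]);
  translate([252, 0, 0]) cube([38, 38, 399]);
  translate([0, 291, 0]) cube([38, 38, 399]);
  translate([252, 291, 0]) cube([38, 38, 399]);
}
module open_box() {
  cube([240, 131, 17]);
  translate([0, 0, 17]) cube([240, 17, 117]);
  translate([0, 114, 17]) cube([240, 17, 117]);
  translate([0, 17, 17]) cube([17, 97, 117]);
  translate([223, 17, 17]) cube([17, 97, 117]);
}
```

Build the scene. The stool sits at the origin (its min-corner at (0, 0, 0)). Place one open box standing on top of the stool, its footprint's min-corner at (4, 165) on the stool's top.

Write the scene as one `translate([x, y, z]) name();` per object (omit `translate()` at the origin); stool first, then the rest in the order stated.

stool();
translate([4, 165, 431]) open_box();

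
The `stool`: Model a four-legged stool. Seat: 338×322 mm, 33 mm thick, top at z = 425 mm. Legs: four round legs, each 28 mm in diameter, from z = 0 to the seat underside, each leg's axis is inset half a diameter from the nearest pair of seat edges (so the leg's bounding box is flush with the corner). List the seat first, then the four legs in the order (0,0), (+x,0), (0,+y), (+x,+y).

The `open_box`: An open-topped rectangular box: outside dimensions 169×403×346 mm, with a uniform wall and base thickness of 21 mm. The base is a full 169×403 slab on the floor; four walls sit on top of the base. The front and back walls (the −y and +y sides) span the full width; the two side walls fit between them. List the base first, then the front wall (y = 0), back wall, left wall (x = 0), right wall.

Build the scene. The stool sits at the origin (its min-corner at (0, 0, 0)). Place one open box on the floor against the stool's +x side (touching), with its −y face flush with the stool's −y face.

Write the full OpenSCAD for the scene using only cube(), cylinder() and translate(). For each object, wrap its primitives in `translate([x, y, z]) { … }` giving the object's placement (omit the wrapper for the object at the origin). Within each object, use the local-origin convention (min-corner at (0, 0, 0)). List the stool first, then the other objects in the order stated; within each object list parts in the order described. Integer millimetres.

translate([0, 0, 392]) cube([338, 322, 33]);
translate([14, 14, 0]) cylinder(h = 392, r = 14);
translate([324, 14, 0]) cylinder(h = 392, r = 14);
translate([14, 308, 0]) cylinder(h = 392, r = 14);
translate([324, 308, 0]) cylinder(h = 392, r = 14);
translate([338, 0, 0]) {
  cube([169, 403, 21]);
  translate([0, 0, 21]) cube([169, 21, 325]);
  translate([0, 382, 21]) cube([169, 21, 325]);
  translate([0, 21, 21]) cube([21, 361, 325]);
  translate([148, 21, 21]) cube([21, 361, 325]);
}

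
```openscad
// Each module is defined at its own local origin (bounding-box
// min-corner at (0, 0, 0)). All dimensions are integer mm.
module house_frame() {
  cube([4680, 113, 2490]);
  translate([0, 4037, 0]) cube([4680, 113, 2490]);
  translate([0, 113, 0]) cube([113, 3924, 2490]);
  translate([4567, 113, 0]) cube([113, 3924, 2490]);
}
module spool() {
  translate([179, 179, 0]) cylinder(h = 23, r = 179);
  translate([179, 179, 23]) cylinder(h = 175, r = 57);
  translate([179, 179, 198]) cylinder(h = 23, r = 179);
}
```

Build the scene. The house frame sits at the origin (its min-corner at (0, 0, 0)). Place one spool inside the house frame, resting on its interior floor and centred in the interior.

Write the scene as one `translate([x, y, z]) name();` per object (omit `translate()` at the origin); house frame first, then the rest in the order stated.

house_frame();
translate([2161, 1896, 0]) spool();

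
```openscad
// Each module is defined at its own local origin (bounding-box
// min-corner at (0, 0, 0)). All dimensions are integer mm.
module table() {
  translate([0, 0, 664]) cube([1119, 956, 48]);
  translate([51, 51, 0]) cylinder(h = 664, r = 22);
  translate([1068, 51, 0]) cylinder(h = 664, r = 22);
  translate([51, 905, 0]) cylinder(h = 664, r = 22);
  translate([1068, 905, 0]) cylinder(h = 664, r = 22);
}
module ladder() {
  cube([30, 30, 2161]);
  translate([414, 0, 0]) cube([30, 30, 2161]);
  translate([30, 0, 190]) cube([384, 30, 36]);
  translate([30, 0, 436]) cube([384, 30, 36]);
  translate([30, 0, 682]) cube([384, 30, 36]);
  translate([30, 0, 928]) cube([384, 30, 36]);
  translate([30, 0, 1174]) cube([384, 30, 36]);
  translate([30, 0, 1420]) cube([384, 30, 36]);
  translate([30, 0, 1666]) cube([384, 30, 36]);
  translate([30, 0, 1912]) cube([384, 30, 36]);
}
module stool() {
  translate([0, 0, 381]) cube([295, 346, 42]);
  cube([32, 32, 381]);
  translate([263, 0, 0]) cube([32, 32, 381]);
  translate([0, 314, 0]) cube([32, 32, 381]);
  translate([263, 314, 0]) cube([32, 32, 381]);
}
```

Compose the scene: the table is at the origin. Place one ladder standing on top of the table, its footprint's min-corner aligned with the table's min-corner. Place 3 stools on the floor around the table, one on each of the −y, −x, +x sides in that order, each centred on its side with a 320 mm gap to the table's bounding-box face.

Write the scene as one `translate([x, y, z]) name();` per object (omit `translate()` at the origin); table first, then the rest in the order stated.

table();
translate([0, 0, 712]) ladder();
translate([412, -666, 0]) stool();
translate([-615, 305, 0]) stool();
translate([1439, 305, 0]) stool();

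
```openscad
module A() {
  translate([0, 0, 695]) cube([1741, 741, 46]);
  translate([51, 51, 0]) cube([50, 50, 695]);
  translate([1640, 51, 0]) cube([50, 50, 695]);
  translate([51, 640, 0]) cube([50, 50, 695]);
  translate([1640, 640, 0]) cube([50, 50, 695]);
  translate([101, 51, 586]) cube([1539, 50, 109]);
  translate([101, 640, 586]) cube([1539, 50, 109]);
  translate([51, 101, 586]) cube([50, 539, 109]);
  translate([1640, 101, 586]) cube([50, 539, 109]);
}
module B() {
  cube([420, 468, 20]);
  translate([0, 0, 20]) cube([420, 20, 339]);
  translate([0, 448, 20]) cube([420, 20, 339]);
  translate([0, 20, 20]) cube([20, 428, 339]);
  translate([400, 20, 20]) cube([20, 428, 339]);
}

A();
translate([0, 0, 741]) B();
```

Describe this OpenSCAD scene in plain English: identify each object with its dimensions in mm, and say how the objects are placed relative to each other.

A is a rectangular dining table. The top is 1741×741×46 mm with its upper surface at z = 741 mm. It stands on four 50×50 mm square legs, each inset 51 mm from the nearest pair of top edges, running from the floor to the underside of the top. Four apron rails, 50 mm thick and 109 mm tall, run between adjacent legs with their top edges flush with the underside of the top and their outer faces flush with the legs' outer faces.

B is an open storage box with external size 420×468×359 mm and wall thickness 20 mm (the base is also 20 mm thick). The base covers the whole footprint; the four walls stand on the base, with the y-facing walls full-width and the x-facing walls fitting between their inner faces.

The open box is on top of the table.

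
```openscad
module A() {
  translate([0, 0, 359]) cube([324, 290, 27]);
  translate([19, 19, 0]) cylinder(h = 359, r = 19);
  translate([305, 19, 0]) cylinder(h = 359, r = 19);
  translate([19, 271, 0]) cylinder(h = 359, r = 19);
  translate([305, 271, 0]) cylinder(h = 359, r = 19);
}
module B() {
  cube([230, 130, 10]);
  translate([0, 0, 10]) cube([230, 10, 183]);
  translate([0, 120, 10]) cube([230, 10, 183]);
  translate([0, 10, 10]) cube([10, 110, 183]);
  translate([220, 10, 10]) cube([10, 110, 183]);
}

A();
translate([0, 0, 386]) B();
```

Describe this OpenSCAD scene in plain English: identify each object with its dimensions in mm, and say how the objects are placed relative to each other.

A is a four-legged stool. The seat is 324×290 mm, 27 mm thick, top at z = 386 mm. It stands on four round legs, each 38 mm in diameter, from z = 0 to the seat underside, each leg's axis is inset half a diameter from the nearest pair of seat edges (so the leg's bounding box is flush with the corner).

B is an open storage box with external size 230×130×193 mm and wall thickness 10 mm (the base is also 10 mm thick). The base covers the whole footprint; the four walls stand on the base, with the y-facing walls full-width and the x-facing walls fitting between their inner faces.

The open box is on top of the stool.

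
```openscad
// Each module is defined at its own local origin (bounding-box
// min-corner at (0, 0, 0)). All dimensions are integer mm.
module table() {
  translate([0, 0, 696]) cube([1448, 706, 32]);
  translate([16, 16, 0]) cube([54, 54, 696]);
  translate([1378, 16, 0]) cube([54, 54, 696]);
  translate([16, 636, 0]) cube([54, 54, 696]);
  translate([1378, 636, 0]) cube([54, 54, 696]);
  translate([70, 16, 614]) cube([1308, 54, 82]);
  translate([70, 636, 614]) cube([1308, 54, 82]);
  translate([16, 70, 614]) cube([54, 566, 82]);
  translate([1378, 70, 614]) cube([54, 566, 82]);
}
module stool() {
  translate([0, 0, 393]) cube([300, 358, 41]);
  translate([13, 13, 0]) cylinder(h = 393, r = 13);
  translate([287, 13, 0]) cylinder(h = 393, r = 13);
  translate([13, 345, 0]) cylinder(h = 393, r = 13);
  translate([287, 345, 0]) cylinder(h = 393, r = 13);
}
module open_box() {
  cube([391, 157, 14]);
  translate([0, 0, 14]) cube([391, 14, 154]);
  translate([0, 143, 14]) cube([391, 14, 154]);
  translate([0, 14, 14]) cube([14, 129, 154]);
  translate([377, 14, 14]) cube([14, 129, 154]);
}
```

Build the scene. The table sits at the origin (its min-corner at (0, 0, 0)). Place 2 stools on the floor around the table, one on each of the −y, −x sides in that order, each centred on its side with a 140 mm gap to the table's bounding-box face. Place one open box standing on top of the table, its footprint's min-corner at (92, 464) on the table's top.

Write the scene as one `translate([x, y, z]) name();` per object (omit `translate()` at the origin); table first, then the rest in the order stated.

table();
translate([574, -498, 0]) stool();
translate([-440, 174, 0]) stool();
translate([92, 464, 728]) open_box();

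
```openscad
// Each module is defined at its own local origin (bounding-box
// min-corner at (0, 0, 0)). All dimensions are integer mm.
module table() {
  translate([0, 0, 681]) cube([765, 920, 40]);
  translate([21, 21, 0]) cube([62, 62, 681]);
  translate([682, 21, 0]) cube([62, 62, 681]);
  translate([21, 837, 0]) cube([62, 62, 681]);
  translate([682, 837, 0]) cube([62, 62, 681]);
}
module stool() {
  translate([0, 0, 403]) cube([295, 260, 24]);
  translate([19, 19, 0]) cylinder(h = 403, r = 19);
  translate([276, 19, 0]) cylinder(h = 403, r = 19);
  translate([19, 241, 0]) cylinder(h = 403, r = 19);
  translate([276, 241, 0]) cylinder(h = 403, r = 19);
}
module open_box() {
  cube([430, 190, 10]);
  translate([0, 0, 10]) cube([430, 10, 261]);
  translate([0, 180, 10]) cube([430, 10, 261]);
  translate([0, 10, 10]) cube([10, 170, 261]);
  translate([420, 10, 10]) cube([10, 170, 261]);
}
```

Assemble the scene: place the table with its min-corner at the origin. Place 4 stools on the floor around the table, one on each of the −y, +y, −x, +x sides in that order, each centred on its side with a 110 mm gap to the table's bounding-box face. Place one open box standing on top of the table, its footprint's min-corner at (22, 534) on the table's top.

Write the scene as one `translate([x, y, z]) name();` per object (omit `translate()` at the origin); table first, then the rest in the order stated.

table();
translate([235, -370, 0]) stool();
translate([235, 1030, 0]) stool();
translate([-405, 330, 0]) stool();
translate([875, 330, 0]) stool();
translate([22, 534, 721]) open_box();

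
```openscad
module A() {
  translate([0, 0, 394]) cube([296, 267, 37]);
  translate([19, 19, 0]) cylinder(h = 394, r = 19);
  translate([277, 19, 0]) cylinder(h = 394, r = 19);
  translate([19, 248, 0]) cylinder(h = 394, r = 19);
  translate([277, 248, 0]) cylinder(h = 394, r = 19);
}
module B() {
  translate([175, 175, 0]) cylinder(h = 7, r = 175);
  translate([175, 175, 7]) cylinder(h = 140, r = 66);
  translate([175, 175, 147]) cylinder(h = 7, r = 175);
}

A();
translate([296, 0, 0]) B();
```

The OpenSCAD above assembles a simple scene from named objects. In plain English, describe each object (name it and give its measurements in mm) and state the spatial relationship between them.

A is a four-legged stool. The seat is a 296×267×37 mm slab whose top surface is at z = 431 mm; four round legs, each 38 mm in diameter, run from the floor (z = 0) to the underside of the seat, each leg's axis is inset half a diameter from the nearest pair of seat edges (so the leg's bounding box is flush with the corner).

B is a spool: two coaxial disc flanges of radius 175 mm and thickness 7 mm, joined by a core cylinder of radius 66 mm and height 140 mm. The lower flange rests on z = 0 and the three cylinders share a vertical axis.

The spool is against the stool's +x side, with their −y faces flush.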